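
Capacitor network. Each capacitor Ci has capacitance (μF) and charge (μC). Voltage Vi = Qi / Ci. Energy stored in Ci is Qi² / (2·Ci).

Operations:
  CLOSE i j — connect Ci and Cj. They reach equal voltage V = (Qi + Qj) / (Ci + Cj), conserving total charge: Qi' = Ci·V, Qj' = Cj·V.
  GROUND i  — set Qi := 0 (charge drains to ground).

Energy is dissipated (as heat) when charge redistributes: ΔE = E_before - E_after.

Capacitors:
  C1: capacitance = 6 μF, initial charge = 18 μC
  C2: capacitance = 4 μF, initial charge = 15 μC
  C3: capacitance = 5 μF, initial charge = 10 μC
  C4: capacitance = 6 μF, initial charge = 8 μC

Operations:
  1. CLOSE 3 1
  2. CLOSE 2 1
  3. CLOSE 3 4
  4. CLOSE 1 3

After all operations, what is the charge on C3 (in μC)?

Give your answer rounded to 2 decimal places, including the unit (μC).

Initial: C1(6μF, Q=18μC, V=3.00V), C2(4μF, Q=15μC, V=3.75V), C3(5μF, Q=10μC, V=2.00V), C4(6μF, Q=8μC, V=1.33V)
Op 1: CLOSE 3-1: Q_total=28.00, C_total=11.00, V=2.55; Q3=12.73, Q1=15.27; dissipated=1.364
Op 2: CLOSE 2-1: Q_total=30.27, C_total=10.00, V=3.03; Q2=12.11, Q1=18.16; dissipated=1.741
Op 3: CLOSE 3-4: Q_total=20.73, C_total=11.00, V=1.88; Q3=9.42, Q4=11.31; dissipated=2.004
Op 4: CLOSE 1-3: Q_total=27.59, C_total=11.00, V=2.51; Q1=15.05, Q3=12.54; dissipated=1.781
Final charges: Q1=15.05, Q2=12.11, Q3=12.54, Q4=11.31

Answer: 12.54 μC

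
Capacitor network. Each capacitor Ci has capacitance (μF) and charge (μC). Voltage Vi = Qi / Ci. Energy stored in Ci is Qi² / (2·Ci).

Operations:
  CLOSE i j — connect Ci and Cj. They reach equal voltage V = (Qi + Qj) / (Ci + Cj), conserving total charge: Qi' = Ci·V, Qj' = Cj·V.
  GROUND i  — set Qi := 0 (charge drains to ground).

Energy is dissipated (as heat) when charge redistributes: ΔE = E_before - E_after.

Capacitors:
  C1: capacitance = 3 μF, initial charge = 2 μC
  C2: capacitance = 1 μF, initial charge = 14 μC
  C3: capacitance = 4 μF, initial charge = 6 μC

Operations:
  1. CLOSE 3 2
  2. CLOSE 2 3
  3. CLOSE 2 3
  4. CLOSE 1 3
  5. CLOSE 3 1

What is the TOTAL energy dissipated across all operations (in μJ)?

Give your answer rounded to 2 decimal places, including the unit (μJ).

Initial: C1(3μF, Q=2μC, V=0.67V), C2(1μF, Q=14μC, V=14.00V), C3(4μF, Q=6μC, V=1.50V)
Op 1: CLOSE 3-2: Q_total=20.00, C_total=5.00, V=4.00; Q3=16.00, Q2=4.00; dissipated=62.500
Op 2: CLOSE 2-3: Q_total=20.00, C_total=5.00, V=4.00; Q2=4.00, Q3=16.00; dissipated=0.000
Op 3: CLOSE 2-3: Q_total=20.00, C_total=5.00, V=4.00; Q2=4.00, Q3=16.00; dissipated=0.000
Op 4: CLOSE 1-3: Q_total=18.00, C_total=7.00, V=2.57; Q1=7.71, Q3=10.29; dissipated=9.524
Op 5: CLOSE 3-1: Q_total=18.00, C_total=7.00, V=2.57; Q3=10.29, Q1=7.71; dissipated=0.000
Total dissipated: 72.024 μJ

Answer: 72.02 μJ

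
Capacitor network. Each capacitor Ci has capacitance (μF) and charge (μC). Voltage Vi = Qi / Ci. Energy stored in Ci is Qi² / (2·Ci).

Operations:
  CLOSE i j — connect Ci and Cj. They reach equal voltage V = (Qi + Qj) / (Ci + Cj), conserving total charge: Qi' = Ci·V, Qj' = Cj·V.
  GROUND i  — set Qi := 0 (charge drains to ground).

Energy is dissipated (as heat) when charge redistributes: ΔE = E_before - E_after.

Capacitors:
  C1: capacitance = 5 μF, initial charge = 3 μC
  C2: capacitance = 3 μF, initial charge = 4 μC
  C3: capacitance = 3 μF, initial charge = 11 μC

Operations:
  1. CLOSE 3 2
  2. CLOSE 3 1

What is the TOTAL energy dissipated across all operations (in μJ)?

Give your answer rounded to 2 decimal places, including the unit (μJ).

Answer: 7.47 μJ

Derivation:
Initial: C1(5μF, Q=3μC, V=0.60V), C2(3μF, Q=4μC, V=1.33V), C3(3μF, Q=11μC, V=3.67V)
Op 1: CLOSE 3-2: Q_total=15.00, C_total=6.00, V=2.50; Q3=7.50, Q2=7.50; dissipated=4.083
Op 2: CLOSE 3-1: Q_total=10.50, C_total=8.00, V=1.31; Q3=3.94, Q1=6.56; dissipated=3.384
Total dissipated: 7.468 μJ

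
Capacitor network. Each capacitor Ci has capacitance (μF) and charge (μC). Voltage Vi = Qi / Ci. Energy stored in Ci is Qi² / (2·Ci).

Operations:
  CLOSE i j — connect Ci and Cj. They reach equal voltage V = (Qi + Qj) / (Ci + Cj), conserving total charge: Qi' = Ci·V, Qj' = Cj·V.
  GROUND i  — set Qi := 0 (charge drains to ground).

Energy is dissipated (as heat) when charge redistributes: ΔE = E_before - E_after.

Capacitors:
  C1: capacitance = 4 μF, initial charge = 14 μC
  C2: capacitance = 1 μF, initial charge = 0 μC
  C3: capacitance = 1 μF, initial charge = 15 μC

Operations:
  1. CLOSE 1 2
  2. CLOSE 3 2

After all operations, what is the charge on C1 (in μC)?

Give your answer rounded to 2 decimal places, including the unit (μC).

Initial: C1(4μF, Q=14μC, V=3.50V), C2(1μF, Q=0μC, V=0.00V), C3(1μF, Q=15μC, V=15.00V)
Op 1: CLOSE 1-2: Q_total=14.00, C_total=5.00, V=2.80; Q1=11.20, Q2=2.80; dissipated=4.900
Op 2: CLOSE 3-2: Q_total=17.80, C_total=2.00, V=8.90; Q3=8.90, Q2=8.90; dissipated=37.210
Final charges: Q1=11.20, Q2=8.90, Q3=8.90

Answer: 11.20 μC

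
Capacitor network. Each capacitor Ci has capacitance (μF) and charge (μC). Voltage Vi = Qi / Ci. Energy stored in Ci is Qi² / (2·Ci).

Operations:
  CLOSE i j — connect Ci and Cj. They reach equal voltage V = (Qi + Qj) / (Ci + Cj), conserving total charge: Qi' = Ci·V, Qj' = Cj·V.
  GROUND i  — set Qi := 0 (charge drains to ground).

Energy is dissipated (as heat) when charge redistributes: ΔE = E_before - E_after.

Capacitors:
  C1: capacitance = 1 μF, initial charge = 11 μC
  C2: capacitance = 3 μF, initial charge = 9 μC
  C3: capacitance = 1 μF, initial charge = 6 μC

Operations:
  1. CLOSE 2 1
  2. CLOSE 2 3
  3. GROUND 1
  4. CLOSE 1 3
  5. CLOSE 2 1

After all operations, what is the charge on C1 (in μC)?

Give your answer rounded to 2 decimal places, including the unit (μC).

Initial: C1(1μF, Q=11μC, V=11.00V), C2(3μF, Q=9μC, V=3.00V), C3(1μF, Q=6μC, V=6.00V)
Op 1: CLOSE 2-1: Q_total=20.00, C_total=4.00, V=5.00; Q2=15.00, Q1=5.00; dissipated=24.000
Op 2: CLOSE 2-3: Q_total=21.00, C_total=4.00, V=5.25; Q2=15.75, Q3=5.25; dissipated=0.375
Op 3: GROUND 1: Q1=0; energy lost=12.500
Op 4: CLOSE 1-3: Q_total=5.25, C_total=2.00, V=2.62; Q1=2.62, Q3=2.62; dissipated=6.891
Op 5: CLOSE 2-1: Q_total=18.38, C_total=4.00, V=4.59; Q2=13.78, Q1=4.59; dissipated=2.584
Final charges: Q1=4.59, Q2=13.78, Q3=2.62

Answer: 4.59 μC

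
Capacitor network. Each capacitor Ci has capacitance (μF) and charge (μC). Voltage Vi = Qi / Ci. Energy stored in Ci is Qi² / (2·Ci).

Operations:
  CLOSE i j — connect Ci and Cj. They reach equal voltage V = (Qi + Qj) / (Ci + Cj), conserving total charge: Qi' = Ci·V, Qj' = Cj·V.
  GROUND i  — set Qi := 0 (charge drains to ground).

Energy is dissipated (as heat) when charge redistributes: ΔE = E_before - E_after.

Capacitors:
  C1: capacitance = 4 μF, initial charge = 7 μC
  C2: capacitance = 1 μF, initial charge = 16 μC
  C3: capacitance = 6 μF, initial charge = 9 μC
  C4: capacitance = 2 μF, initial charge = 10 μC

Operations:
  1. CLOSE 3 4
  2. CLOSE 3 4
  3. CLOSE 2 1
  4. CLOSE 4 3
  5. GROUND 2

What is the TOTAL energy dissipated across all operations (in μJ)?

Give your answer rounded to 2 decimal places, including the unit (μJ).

Initial: C1(4μF, Q=7μC, V=1.75V), C2(1μF, Q=16μC, V=16.00V), C3(6μF, Q=9μC, V=1.50V), C4(2μF, Q=10μC, V=5.00V)
Op 1: CLOSE 3-4: Q_total=19.00, C_total=8.00, V=2.38; Q3=14.25, Q4=4.75; dissipated=9.188
Op 2: CLOSE 3-4: Q_total=19.00, C_total=8.00, V=2.38; Q3=14.25, Q4=4.75; dissipated=0.000
Op 3: CLOSE 2-1: Q_total=23.00, C_total=5.00, V=4.60; Q2=4.60, Q1=18.40; dissipated=81.225
Op 4: CLOSE 4-3: Q_total=19.00, C_total=8.00, V=2.38; Q4=4.75, Q3=14.25; dissipated=0.000
Op 5: GROUND 2: Q2=0; energy lost=10.580
Total dissipated: 100.993 μJ

Answer: 100.99 μJ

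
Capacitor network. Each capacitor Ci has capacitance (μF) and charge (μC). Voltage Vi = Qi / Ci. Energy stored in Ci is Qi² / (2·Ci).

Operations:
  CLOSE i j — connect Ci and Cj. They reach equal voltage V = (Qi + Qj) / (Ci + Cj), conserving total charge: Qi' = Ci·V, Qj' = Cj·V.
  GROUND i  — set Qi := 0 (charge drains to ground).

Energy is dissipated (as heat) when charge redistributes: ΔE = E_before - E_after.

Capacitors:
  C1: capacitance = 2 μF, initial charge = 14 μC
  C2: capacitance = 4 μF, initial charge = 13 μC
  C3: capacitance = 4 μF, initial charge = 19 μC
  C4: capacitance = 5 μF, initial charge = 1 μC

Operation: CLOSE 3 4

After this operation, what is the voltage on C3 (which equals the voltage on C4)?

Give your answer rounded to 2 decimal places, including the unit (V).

Answer: 2.22 V

Derivation:
Initial: C1(2μF, Q=14μC, V=7.00V), C2(4μF, Q=13μC, V=3.25V), C3(4μF, Q=19μC, V=4.75V), C4(5μF, Q=1μC, V=0.20V)
Op 1: CLOSE 3-4: Q_total=20.00, C_total=9.00, V=2.22; Q3=8.89, Q4=11.11; dissipated=23.003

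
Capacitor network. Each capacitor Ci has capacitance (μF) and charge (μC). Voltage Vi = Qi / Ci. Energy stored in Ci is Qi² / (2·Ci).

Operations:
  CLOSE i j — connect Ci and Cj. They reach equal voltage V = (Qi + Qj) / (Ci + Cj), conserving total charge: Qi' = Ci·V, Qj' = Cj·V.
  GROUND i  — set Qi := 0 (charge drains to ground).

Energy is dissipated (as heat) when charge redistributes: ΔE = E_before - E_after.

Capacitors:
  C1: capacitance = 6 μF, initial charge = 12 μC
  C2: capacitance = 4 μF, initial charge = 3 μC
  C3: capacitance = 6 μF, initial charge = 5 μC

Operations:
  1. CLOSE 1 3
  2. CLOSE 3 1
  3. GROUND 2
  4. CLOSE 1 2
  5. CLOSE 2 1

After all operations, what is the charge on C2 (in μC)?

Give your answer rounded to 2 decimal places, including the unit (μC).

Initial: C1(6μF, Q=12μC, V=2.00V), C2(4μF, Q=3μC, V=0.75V), C3(6μF, Q=5μC, V=0.83V)
Op 1: CLOSE 1-3: Q_total=17.00, C_total=12.00, V=1.42; Q1=8.50, Q3=8.50; dissipated=2.042
Op 2: CLOSE 3-1: Q_total=17.00, C_total=12.00, V=1.42; Q3=8.50, Q1=8.50; dissipated=0.000
Op 3: GROUND 2: Q2=0; energy lost=1.125
Op 4: CLOSE 1-2: Q_total=8.50, C_total=10.00, V=0.85; Q1=5.10, Q2=3.40; dissipated=2.408
Op 5: CLOSE 2-1: Q_total=8.50, C_total=10.00, V=0.85; Q2=3.40, Q1=5.10; dissipated=0.000
Final charges: Q1=5.10, Q2=3.40, Q3=8.50

Answer: 3.40 μC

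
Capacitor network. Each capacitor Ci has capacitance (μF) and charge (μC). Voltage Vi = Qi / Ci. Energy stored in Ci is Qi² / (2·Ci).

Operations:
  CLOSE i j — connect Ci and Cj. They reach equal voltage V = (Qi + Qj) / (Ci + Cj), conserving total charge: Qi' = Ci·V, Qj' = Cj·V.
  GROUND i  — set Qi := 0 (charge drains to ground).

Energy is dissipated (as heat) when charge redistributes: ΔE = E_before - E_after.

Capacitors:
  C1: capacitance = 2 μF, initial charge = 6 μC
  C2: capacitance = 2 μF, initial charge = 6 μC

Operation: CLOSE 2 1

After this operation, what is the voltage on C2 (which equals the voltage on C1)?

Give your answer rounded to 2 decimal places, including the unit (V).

Answer: 3.00 V

Derivation:
Initial: C1(2μF, Q=6μC, V=3.00V), C2(2μF, Q=6μC, V=3.00V)
Op 1: CLOSE 2-1: Q_total=12.00, C_total=4.00, V=3.00; Q2=6.00, Q1=6.00; dissipated=0.000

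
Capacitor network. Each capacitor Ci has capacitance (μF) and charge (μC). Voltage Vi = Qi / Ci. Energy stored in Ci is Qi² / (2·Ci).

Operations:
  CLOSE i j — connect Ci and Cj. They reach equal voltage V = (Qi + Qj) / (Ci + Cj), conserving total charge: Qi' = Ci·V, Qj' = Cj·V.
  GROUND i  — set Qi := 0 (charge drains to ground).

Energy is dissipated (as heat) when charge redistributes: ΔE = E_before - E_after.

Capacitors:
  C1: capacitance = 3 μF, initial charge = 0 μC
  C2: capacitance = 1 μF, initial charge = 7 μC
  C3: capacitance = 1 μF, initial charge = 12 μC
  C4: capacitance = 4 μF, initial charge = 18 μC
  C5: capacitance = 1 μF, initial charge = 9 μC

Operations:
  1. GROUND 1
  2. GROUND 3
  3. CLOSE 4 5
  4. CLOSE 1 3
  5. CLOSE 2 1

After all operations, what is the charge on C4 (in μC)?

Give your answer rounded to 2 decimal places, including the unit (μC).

Answer: 21.60 μC

Derivation:
Initial: C1(3μF, Q=0μC, V=0.00V), C2(1μF, Q=7μC, V=7.00V), C3(1μF, Q=12μC, V=12.00V), C4(4μF, Q=18μC, V=4.50V), C5(1μF, Q=9μC, V=9.00V)
Op 1: GROUND 1: Q1=0; energy lost=0.000
Op 2: GROUND 3: Q3=0; energy lost=72.000
Op 3: CLOSE 4-5: Q_total=27.00, C_total=5.00, V=5.40; Q4=21.60, Q5=5.40; dissipated=8.100
Op 4: CLOSE 1-3: Q_total=0.00, C_total=4.00, V=0.00; Q1=0.00, Q3=0.00; dissipated=0.000
Op 5: CLOSE 2-1: Q_total=7.00, C_total=4.00, V=1.75; Q2=1.75, Q1=5.25; dissipated=18.375
Final charges: Q1=5.25, Q2=1.75, Q3=0.00, Q4=21.60, Q5=5.40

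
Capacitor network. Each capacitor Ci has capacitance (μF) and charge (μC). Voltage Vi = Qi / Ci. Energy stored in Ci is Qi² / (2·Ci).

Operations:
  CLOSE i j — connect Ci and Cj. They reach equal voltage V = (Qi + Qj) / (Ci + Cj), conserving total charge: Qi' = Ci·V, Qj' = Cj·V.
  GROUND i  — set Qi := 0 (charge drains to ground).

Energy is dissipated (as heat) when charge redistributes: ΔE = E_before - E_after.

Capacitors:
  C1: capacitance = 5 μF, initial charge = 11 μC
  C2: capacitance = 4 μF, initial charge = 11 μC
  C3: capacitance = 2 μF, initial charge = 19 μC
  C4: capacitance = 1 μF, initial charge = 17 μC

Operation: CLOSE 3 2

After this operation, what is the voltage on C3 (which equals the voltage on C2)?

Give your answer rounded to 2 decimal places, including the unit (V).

Answer: 5.00 V

Derivation:
Initial: C1(5μF, Q=11μC, V=2.20V), C2(4μF, Q=11μC, V=2.75V), C3(2μF, Q=19μC, V=9.50V), C4(1μF, Q=17μC, V=17.00V)
Op 1: CLOSE 3-2: Q_total=30.00, C_total=6.00, V=5.00; Q3=10.00, Q2=20.00; dissipated=30.375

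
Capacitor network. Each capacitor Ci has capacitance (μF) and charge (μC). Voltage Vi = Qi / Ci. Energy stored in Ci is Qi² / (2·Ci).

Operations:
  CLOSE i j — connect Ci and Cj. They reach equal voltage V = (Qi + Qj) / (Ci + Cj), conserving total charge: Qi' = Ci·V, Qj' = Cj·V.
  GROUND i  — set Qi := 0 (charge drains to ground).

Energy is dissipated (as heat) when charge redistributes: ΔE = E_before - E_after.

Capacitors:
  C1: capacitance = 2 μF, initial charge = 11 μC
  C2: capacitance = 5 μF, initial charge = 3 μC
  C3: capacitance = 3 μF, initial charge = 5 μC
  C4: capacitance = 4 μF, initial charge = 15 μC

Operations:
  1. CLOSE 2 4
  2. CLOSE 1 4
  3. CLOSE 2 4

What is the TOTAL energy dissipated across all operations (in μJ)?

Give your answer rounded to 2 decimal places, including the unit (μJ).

Answer: 20.70 μJ

Derivation:
Initial: C1(2μF, Q=11μC, V=5.50V), C2(5μF, Q=3μC, V=0.60V), C3(3μF, Q=5μC, V=1.67V), C4(4μF, Q=15μC, V=3.75V)
Op 1: CLOSE 2-4: Q_total=18.00, C_total=9.00, V=2.00; Q2=10.00, Q4=8.00; dissipated=11.025
Op 2: CLOSE 1-4: Q_total=19.00, C_total=6.00, V=3.17; Q1=6.33, Q4=12.67; dissipated=8.167
Op 3: CLOSE 2-4: Q_total=22.67, C_total=9.00, V=2.52; Q2=12.59, Q4=10.07; dissipated=1.512
Total dissipated: 20.704 μJ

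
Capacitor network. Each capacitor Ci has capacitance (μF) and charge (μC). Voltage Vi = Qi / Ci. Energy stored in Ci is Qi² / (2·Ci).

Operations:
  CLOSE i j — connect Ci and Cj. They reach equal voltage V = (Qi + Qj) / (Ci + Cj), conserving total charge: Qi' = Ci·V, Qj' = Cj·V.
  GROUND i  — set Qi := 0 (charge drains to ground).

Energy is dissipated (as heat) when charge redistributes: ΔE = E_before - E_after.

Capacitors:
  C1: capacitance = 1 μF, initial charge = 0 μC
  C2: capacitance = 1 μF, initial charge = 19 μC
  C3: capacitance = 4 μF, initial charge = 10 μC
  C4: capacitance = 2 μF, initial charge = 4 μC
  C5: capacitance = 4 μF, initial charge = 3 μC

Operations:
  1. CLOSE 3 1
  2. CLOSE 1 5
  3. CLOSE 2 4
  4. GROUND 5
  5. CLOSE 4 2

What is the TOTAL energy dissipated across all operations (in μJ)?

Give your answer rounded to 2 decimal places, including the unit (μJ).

Answer: 101.46 μJ

Derivation:
Initial: C1(1μF, Q=0μC, V=0.00V), C2(1μF, Q=19μC, V=19.00V), C3(4μF, Q=10μC, V=2.50V), C4(2μF, Q=4μC, V=2.00V), C5(4μF, Q=3μC, V=0.75V)
Op 1: CLOSE 3-1: Q_total=10.00, C_total=5.00, V=2.00; Q3=8.00, Q1=2.00; dissipated=2.500
Op 2: CLOSE 1-5: Q_total=5.00, C_total=5.00, V=1.00; Q1=1.00, Q5=4.00; dissipated=0.625
Op 3: CLOSE 2-4: Q_total=23.00, C_total=3.00, V=7.67; Q2=7.67, Q4=15.33; dissipated=96.333
Op 4: GROUND 5: Q5=0; energy lost=2.000
Op 5: CLOSE 4-2: Q_total=23.00, C_total=3.00, V=7.67; Q4=15.33, Q2=7.67; dissipated=0.000
Total dissipated: 101.458 μJ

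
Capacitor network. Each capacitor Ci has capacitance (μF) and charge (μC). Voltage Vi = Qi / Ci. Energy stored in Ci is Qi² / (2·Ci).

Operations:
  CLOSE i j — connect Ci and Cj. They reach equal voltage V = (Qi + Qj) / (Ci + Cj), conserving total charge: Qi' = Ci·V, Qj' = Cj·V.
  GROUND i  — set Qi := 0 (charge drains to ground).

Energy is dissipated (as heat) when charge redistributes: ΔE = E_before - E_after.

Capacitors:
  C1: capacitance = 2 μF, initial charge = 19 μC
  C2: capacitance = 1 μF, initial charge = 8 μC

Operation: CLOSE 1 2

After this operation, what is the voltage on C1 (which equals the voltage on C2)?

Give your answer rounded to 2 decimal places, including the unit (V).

Initial: C1(2μF, Q=19μC, V=9.50V), C2(1μF, Q=8μC, V=8.00V)
Op 1: CLOSE 1-2: Q_total=27.00, C_total=3.00, V=9.00; Q1=18.00, Q2=9.00; dissipated=0.750

Answer: 9.00 V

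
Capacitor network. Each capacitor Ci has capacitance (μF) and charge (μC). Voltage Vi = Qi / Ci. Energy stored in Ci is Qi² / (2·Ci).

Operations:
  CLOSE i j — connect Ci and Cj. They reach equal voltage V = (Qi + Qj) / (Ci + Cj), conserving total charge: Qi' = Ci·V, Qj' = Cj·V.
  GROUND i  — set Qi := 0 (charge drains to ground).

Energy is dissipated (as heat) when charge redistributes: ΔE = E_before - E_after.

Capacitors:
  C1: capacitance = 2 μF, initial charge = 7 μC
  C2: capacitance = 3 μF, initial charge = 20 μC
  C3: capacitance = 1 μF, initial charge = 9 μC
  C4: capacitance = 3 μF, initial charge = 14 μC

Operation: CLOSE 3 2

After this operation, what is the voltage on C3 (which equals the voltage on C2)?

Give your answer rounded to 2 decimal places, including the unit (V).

Answer: 7.25 V

Derivation:
Initial: C1(2μF, Q=7μC, V=3.50V), C2(3μF, Q=20μC, V=6.67V), C3(1μF, Q=9μC, V=9.00V), C4(3μF, Q=14μC, V=4.67V)
Op 1: CLOSE 3-2: Q_total=29.00, C_total=4.00, V=7.25; Q3=7.25, Q2=21.75; dissipated=2.042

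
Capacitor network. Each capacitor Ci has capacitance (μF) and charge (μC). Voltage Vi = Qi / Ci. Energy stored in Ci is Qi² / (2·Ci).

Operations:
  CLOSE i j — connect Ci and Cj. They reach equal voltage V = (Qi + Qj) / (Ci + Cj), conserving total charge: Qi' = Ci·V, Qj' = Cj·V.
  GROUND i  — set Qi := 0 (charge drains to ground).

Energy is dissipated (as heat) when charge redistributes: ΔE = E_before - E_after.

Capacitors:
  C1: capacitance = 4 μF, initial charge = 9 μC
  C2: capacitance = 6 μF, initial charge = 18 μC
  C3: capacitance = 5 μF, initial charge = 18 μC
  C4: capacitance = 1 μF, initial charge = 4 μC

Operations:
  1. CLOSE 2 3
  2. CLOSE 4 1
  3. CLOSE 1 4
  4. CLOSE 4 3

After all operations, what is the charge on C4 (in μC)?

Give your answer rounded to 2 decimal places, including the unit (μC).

Answer: 3.16 μC

Derivation:
Initial: C1(4μF, Q=9μC, V=2.25V), C2(6μF, Q=18μC, V=3.00V), C3(5μF, Q=18μC, V=3.60V), C4(1μF, Q=4μC, V=4.00V)
Op 1: CLOSE 2-3: Q_total=36.00, C_total=11.00, V=3.27; Q2=19.64, Q3=16.36; dissipated=0.491
Op 2: CLOSE 4-1: Q_total=13.00, C_total=5.00, V=2.60; Q4=2.60, Q1=10.40; dissipated=1.225
Op 3: CLOSE 1-4: Q_total=13.00, C_total=5.00, V=2.60; Q1=10.40, Q4=2.60; dissipated=0.000
Op 4: CLOSE 4-3: Q_total=18.96, C_total=6.00, V=3.16; Q4=3.16, Q3=15.80; dissipated=0.189
Final charges: Q1=10.40, Q2=19.64, Q3=15.80, Q4=3.16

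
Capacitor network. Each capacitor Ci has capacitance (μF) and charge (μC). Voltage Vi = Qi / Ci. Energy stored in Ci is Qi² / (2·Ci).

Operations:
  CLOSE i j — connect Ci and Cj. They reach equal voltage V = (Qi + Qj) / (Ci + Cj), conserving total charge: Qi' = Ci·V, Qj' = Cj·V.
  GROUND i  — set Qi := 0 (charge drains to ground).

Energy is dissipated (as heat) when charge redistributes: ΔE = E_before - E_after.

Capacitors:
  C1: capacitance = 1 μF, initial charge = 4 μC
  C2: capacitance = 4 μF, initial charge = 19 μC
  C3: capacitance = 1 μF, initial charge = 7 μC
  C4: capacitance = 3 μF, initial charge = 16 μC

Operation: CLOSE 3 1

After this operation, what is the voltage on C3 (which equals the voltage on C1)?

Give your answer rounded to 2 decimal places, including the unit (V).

Initial: C1(1μF, Q=4μC, V=4.00V), C2(4μF, Q=19μC, V=4.75V), C3(1μF, Q=7μC, V=7.00V), C4(3μF, Q=16μC, V=5.33V)
Op 1: CLOSE 3-1: Q_total=11.00, C_total=2.00, V=5.50; Q3=5.50, Q1=5.50; dissipated=2.250

Answer: 5.50 V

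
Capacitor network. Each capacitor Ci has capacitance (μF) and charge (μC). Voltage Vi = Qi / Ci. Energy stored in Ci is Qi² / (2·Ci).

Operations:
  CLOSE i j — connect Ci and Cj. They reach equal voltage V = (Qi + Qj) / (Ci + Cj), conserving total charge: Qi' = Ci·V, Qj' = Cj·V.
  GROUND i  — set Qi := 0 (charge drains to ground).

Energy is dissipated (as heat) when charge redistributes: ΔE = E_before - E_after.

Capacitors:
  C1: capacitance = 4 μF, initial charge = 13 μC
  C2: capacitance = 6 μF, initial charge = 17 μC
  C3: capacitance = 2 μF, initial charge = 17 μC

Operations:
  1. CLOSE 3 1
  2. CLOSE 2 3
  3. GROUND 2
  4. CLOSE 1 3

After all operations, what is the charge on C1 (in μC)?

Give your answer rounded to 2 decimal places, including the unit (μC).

Initial: C1(4μF, Q=13μC, V=3.25V), C2(6μF, Q=17μC, V=2.83V), C3(2μF, Q=17μC, V=8.50V)
Op 1: CLOSE 3-1: Q_total=30.00, C_total=6.00, V=5.00; Q3=10.00, Q1=20.00; dissipated=18.375
Op 2: CLOSE 2-3: Q_total=27.00, C_total=8.00, V=3.38; Q2=20.25, Q3=6.75; dissipated=3.521
Op 3: GROUND 2: Q2=0; energy lost=34.172
Op 4: CLOSE 1-3: Q_total=26.75, C_total=6.00, V=4.46; Q1=17.83, Q3=8.92; dissipated=1.760
Final charges: Q1=17.83, Q2=0.00, Q3=8.92

Answer: 17.83 μC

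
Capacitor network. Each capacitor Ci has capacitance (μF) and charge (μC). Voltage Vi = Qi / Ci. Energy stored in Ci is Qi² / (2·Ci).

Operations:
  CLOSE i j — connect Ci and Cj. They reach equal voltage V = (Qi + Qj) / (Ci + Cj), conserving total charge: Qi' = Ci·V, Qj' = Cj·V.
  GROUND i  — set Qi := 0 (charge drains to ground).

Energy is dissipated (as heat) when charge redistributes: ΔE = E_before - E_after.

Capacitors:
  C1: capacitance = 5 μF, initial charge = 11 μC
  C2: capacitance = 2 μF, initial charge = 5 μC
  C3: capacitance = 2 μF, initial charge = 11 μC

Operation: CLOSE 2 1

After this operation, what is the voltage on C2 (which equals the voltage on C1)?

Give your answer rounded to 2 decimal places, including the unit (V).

Initial: C1(5μF, Q=11μC, V=2.20V), C2(2μF, Q=5μC, V=2.50V), C3(2μF, Q=11μC, V=5.50V)
Op 1: CLOSE 2-1: Q_total=16.00, C_total=7.00, V=2.29; Q2=4.57, Q1=11.43; dissipated=0.064

Answer: 2.29 V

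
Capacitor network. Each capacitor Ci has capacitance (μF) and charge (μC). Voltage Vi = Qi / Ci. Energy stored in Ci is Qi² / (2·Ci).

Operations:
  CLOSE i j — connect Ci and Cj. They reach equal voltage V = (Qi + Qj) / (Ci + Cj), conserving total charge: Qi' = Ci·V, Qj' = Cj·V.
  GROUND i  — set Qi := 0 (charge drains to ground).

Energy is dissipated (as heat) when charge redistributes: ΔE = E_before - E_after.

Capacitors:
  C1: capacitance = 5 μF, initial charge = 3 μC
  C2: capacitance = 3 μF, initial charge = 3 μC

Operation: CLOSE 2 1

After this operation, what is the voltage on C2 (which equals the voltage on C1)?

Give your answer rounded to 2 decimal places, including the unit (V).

Answer: 0.75 V

Derivation:
Initial: C1(5μF, Q=3μC, V=0.60V), C2(3μF, Q=3μC, V=1.00V)
Op 1: CLOSE 2-1: Q_total=6.00, C_total=8.00, V=0.75; Q2=2.25, Q1=3.75; dissipated=0.150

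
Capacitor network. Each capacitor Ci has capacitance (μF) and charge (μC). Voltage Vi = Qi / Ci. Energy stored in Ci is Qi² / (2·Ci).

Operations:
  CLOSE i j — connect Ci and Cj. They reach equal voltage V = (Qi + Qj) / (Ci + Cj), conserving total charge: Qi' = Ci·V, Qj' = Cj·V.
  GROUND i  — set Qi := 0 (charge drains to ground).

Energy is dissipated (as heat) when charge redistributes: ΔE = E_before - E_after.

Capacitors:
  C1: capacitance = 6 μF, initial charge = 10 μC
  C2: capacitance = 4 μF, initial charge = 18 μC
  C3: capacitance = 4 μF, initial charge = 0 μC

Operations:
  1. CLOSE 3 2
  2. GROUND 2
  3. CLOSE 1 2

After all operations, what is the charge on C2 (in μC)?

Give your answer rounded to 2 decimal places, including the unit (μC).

Answer: 4.00 μC

Derivation:
Initial: C1(6μF, Q=10μC, V=1.67V), C2(4μF, Q=18μC, V=4.50V), C3(4μF, Q=0μC, V=0.00V)
Op 1: CLOSE 3-2: Q_total=18.00, C_total=8.00, V=2.25; Q3=9.00, Q2=9.00; dissipated=20.250
Op 2: GROUND 2: Q2=0; energy lost=10.125
Op 3: CLOSE 1-2: Q_total=10.00, C_total=10.00, V=1.00; Q1=6.00, Q2=4.00; dissipated=3.333
Final charges: Q1=6.00, Q2=4.00, Q3=9.00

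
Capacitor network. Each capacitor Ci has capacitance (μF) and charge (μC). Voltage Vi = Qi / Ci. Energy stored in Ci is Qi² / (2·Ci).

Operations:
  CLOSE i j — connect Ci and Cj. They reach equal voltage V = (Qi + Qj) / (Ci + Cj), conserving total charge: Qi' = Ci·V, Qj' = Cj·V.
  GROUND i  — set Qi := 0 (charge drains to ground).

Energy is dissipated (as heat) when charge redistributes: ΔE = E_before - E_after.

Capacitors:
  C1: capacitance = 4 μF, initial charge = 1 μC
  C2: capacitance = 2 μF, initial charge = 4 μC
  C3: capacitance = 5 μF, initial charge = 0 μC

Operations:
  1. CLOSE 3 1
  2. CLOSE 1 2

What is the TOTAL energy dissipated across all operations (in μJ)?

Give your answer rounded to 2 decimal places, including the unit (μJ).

Answer: 2.45 μJ

Derivation:
Initial: C1(4μF, Q=1μC, V=0.25V), C2(2μF, Q=4μC, V=2.00V), C3(5μF, Q=0μC, V=0.00V)
Op 1: CLOSE 3-1: Q_total=1.00, C_total=9.00, V=0.11; Q3=0.56, Q1=0.44; dissipated=0.069
Op 2: CLOSE 1-2: Q_total=4.44, C_total=6.00, V=0.74; Q1=2.96, Q2=1.48; dissipated=2.379
Total dissipated: 2.448 μJ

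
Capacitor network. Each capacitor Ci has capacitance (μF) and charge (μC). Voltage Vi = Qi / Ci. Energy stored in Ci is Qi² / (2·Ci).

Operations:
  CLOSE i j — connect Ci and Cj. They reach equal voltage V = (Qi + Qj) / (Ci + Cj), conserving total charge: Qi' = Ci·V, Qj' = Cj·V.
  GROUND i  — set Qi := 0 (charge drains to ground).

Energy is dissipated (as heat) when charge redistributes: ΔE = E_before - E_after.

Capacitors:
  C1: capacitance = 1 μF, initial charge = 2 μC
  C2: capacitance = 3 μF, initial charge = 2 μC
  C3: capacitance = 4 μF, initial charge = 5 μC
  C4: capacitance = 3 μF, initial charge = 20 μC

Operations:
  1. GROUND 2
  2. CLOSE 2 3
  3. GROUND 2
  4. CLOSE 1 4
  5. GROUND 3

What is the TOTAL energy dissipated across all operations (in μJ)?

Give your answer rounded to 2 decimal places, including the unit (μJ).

Initial: C1(1μF, Q=2μC, V=2.00V), C2(3μF, Q=2μC, V=0.67V), C3(4μF, Q=5μC, V=1.25V), C4(3μF, Q=20μC, V=6.67V)
Op 1: GROUND 2: Q2=0; energy lost=0.667
Op 2: CLOSE 2-3: Q_total=5.00, C_total=7.00, V=0.71; Q2=2.14, Q3=2.86; dissipated=1.339
Op 3: GROUND 2: Q2=0; energy lost=0.765
Op 4: CLOSE 1-4: Q_total=22.00, C_total=4.00, V=5.50; Q1=5.50, Q4=16.50; dissipated=8.167
Op 5: GROUND 3: Q3=0; energy lost=1.020
Total dissipated: 11.958 μJ

Answer: 11.96 μJ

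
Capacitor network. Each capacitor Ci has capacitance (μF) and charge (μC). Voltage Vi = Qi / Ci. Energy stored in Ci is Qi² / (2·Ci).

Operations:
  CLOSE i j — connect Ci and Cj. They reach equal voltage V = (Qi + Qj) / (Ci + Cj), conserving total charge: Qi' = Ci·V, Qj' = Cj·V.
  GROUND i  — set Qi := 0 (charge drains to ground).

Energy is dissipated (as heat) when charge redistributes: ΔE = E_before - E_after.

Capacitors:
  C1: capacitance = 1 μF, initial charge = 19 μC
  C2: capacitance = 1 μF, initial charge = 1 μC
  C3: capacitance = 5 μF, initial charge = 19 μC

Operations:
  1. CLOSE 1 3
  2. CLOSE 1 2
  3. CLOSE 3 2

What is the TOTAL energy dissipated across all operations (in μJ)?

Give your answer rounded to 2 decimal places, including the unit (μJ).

Initial: C1(1μF, Q=19μC, V=19.00V), C2(1μF, Q=1μC, V=1.00V), C3(5μF, Q=19μC, V=3.80V)
Op 1: CLOSE 1-3: Q_total=38.00, C_total=6.00, V=6.33; Q1=6.33, Q3=31.67; dissipated=96.267
Op 2: CLOSE 1-2: Q_total=7.33, C_total=2.00, V=3.67; Q1=3.67, Q2=3.67; dissipated=7.111
Op 3: CLOSE 3-2: Q_total=35.33, C_total=6.00, V=5.89; Q3=29.44, Q2=5.89; dissipated=2.963
Total dissipated: 106.341 μJ

Answer: 106.34 μJ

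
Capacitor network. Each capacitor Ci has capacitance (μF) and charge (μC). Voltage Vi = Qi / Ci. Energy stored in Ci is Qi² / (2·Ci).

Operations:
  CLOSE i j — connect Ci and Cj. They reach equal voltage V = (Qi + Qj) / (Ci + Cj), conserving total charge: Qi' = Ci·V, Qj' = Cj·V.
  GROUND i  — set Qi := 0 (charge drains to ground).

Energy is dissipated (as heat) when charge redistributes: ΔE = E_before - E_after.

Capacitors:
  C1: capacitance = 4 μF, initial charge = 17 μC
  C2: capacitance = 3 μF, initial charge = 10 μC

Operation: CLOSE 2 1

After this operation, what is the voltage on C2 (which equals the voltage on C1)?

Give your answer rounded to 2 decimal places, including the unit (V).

Answer: 3.86 V

Derivation:
Initial: C1(4μF, Q=17μC, V=4.25V), C2(3μF, Q=10μC, V=3.33V)
Op 1: CLOSE 2-1: Q_total=27.00, C_total=7.00, V=3.86; Q2=11.57, Q1=15.43; dissipated=0.720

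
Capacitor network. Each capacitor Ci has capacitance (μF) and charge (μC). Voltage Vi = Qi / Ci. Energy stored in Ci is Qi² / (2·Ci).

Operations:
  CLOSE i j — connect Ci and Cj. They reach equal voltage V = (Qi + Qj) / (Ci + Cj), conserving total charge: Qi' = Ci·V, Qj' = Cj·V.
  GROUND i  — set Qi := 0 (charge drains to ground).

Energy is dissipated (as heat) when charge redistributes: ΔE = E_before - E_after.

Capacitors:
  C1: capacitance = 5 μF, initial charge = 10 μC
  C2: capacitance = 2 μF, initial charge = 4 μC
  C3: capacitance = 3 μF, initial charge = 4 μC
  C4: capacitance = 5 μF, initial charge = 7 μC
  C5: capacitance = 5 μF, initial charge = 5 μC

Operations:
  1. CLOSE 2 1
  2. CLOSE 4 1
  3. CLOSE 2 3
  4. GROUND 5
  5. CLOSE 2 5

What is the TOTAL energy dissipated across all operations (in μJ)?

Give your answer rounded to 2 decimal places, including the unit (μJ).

Initial: C1(5μF, Q=10μC, V=2.00V), C2(2μF, Q=4μC, V=2.00V), C3(3μF, Q=4μC, V=1.33V), C4(5μF, Q=7μC, V=1.40V), C5(5μF, Q=5μC, V=1.00V)
Op 1: CLOSE 2-1: Q_total=14.00, C_total=7.00, V=2.00; Q2=4.00, Q1=10.00; dissipated=0.000
Op 2: CLOSE 4-1: Q_total=17.00, C_total=10.00, V=1.70; Q4=8.50, Q1=8.50; dissipated=0.450
Op 3: CLOSE 2-3: Q_total=8.00, C_total=5.00, V=1.60; Q2=3.20, Q3=4.80; dissipated=0.267
Op 4: GROUND 5: Q5=0; energy lost=2.500
Op 5: CLOSE 2-5: Q_total=3.20, C_total=7.00, V=0.46; Q2=0.91, Q5=2.29; dissipated=1.829
Total dissipated: 5.045 μJ

Answer: 5.05 μJ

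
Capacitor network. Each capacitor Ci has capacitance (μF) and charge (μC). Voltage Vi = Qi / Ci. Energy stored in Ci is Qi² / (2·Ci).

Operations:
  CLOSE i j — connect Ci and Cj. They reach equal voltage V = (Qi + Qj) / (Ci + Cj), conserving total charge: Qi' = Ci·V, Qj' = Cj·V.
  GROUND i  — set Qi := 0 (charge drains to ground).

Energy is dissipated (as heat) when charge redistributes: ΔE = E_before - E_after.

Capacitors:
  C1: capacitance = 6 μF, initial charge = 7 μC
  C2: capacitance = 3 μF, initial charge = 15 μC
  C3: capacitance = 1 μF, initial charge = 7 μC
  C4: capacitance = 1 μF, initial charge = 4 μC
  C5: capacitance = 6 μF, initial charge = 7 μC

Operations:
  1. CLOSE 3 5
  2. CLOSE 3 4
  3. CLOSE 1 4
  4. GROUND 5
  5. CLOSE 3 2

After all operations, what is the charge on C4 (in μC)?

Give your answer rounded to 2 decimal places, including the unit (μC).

Initial: C1(6μF, Q=7μC, V=1.17V), C2(3μF, Q=15μC, V=5.00V), C3(1μF, Q=7μC, V=7.00V), C4(1μF, Q=4μC, V=4.00V), C5(6μF, Q=7μC, V=1.17V)
Op 1: CLOSE 3-5: Q_total=14.00, C_total=7.00, V=2.00; Q3=2.00, Q5=12.00; dissipated=14.583
Op 2: CLOSE 3-4: Q_total=6.00, C_total=2.00, V=3.00; Q3=3.00, Q4=3.00; dissipated=1.000
Op 3: CLOSE 1-4: Q_total=10.00, C_total=7.00, V=1.43; Q1=8.57, Q4=1.43; dissipated=1.440
Op 4: GROUND 5: Q5=0; energy lost=12.000
Op 5: CLOSE 3-2: Q_total=18.00, C_total=4.00, V=4.50; Q3=4.50, Q2=13.50; dissipated=1.500
Final charges: Q1=8.57, Q2=13.50, Q3=4.50, Q4=1.43, Q5=0.00

Answer: 1.43 μC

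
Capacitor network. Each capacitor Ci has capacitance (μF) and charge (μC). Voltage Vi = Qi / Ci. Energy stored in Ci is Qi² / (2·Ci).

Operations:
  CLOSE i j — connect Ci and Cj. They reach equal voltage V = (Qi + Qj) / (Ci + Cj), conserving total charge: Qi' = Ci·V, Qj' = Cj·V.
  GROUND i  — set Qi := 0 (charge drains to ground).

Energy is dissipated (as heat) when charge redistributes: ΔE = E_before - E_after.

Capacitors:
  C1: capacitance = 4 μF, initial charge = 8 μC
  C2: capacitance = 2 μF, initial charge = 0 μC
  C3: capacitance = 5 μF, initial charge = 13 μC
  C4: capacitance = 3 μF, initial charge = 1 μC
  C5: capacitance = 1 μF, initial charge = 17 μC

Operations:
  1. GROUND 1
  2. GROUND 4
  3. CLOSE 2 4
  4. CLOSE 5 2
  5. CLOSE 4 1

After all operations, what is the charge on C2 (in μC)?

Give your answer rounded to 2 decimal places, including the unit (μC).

Answer: 11.33 μC

Derivation:
Initial: C1(4μF, Q=8μC, V=2.00V), C2(2μF, Q=0μC, V=0.00V), C3(5μF, Q=13μC, V=2.60V), C4(3μF, Q=1μC, V=0.33V), C5(1μF, Q=17μC, V=17.00V)
Op 1: GROUND 1: Q1=0; energy lost=8.000
Op 2: GROUND 4: Q4=0; energy lost=0.167
Op 3: CLOSE 2-4: Q_total=0.00, C_total=5.00, V=0.00; Q2=0.00, Q4=0.00; dissipated=0.000
Op 4: CLOSE 5-2: Q_total=17.00, C_total=3.00, V=5.67; Q5=5.67, Q2=11.33; dissipated=96.333
Op 5: CLOSE 4-1: Q_total=0.00, C_total=7.00, V=0.00; Q4=0.00, Q1=0.00; dissipated=0.000
Final charges: Q1=0.00, Q2=11.33, Q3=13.00, Q4=0.00, Q5=5.67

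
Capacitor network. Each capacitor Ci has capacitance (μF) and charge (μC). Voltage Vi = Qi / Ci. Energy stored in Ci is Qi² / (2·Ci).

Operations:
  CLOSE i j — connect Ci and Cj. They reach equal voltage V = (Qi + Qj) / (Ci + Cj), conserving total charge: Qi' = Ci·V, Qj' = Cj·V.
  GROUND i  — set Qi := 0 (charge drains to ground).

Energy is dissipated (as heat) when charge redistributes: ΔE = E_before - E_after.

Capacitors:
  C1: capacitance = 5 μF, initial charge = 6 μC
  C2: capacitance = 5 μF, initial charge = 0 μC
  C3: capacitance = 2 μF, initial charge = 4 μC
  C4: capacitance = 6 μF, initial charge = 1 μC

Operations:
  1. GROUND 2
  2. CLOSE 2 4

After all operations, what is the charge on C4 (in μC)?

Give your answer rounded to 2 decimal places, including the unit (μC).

Answer: 0.55 μC

Derivation:
Initial: C1(5μF, Q=6μC, V=1.20V), C2(5μF, Q=0μC, V=0.00V), C3(2μF, Q=4μC, V=2.00V), C4(6μF, Q=1μC, V=0.17V)
Op 1: GROUND 2: Q2=0; energy lost=0.000
Op 2: CLOSE 2-4: Q_total=1.00, C_total=11.00, V=0.09; Q2=0.45, Q4=0.55; dissipated=0.038
Final charges: Q1=6.00, Q2=0.45, Q3=4.00, Q4=0.55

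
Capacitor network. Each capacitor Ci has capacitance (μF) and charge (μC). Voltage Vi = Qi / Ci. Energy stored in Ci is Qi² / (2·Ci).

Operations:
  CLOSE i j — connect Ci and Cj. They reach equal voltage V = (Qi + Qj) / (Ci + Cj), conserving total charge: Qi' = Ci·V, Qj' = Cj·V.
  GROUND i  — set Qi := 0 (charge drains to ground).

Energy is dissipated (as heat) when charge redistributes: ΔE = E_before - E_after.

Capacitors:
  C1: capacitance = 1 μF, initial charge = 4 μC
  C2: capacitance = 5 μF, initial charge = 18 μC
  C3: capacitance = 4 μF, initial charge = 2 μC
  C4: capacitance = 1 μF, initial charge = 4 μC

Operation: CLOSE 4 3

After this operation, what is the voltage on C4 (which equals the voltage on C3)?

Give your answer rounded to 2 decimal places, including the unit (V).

Initial: C1(1μF, Q=4μC, V=4.00V), C2(5μF, Q=18μC, V=3.60V), C3(4μF, Q=2μC, V=0.50V), C4(1μF, Q=4μC, V=4.00V)
Op 1: CLOSE 4-3: Q_total=6.00, C_total=5.00, V=1.20; Q4=1.20, Q3=4.80; dissipated=4.900

Answer: 1.20 V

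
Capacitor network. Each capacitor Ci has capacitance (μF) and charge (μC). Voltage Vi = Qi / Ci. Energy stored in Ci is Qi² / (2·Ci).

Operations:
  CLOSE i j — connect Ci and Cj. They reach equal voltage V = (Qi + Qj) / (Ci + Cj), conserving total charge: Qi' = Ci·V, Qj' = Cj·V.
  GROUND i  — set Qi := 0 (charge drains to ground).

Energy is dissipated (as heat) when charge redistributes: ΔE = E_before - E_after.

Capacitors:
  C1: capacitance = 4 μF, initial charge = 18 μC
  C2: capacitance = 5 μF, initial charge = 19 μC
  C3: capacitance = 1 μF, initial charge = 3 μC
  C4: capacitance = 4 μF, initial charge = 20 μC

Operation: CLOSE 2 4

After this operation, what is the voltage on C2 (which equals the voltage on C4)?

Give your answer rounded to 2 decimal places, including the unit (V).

Answer: 4.33 V

Derivation:
Initial: C1(4μF, Q=18μC, V=4.50V), C2(5μF, Q=19μC, V=3.80V), C3(1μF, Q=3μC, V=3.00V), C4(4μF, Q=20μC, V=5.00V)
Op 1: CLOSE 2-4: Q_total=39.00, C_total=9.00, V=4.33; Q2=21.67, Q4=17.33; dissipated=1.600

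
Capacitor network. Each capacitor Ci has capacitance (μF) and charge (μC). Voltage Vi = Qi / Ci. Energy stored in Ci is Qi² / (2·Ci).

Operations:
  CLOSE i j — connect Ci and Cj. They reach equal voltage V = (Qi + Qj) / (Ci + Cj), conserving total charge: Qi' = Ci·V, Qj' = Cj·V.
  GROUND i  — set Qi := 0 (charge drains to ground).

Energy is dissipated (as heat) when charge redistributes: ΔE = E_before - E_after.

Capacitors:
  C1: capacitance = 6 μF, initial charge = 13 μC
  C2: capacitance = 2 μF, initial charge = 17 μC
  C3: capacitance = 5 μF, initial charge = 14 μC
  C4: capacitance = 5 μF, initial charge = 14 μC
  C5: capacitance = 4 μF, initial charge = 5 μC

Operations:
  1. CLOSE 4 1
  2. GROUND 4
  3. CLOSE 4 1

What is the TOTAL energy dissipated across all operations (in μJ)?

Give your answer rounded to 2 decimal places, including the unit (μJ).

Initial: C1(6μF, Q=13μC, V=2.17V), C2(2μF, Q=17μC, V=8.50V), C3(5μF, Q=14μC, V=2.80V), C4(5μF, Q=14μC, V=2.80V), C5(4μF, Q=5μC, V=1.25V)
Op 1: CLOSE 4-1: Q_total=27.00, C_total=11.00, V=2.45; Q4=12.27, Q1=14.73; dissipated=0.547
Op 2: GROUND 4: Q4=0; energy lost=15.062
Op 3: CLOSE 4-1: Q_total=14.73, C_total=11.00, V=1.34; Q4=6.69, Q1=8.03; dissipated=8.216
Total dissipated: 23.825 μJ

Answer: 23.82 μJ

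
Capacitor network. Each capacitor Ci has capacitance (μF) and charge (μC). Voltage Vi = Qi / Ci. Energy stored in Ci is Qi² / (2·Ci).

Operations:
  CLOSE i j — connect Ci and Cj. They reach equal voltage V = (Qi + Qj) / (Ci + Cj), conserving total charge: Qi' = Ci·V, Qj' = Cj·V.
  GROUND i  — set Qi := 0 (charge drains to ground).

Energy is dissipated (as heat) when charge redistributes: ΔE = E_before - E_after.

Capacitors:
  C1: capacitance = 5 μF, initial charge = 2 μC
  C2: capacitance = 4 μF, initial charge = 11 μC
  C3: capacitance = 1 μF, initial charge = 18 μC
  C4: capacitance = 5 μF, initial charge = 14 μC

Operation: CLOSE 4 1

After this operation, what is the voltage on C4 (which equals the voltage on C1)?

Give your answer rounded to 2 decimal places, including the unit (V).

Answer: 1.60 V

Derivation:
Initial: C1(5μF, Q=2μC, V=0.40V), C2(4μF, Q=11μC, V=2.75V), C3(1μF, Q=18μC, V=18.00V), C4(5μF, Q=14μC, V=2.80V)
Op 1: CLOSE 4-1: Q_total=16.00, C_total=10.00, V=1.60; Q4=8.00, Q1=8.00; dissipated=7.200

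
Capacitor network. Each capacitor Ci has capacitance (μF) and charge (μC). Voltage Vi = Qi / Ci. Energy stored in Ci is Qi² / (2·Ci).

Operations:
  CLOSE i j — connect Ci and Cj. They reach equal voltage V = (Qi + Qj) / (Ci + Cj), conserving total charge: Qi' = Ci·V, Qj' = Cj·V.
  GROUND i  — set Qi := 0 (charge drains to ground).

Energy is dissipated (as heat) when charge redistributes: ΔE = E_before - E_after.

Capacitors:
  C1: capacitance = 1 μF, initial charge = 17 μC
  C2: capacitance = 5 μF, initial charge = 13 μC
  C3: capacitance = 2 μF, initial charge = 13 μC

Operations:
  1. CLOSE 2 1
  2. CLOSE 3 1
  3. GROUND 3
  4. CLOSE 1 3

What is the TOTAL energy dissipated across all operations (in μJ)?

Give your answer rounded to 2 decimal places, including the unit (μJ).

Answer: 135.15 μJ

Derivation:
Initial: C1(1μF, Q=17μC, V=17.00V), C2(5μF, Q=13μC, V=2.60V), C3(2μF, Q=13μC, V=6.50V)
Op 1: CLOSE 2-1: Q_total=30.00, C_total=6.00, V=5.00; Q2=25.00, Q1=5.00; dissipated=86.400
Op 2: CLOSE 3-1: Q_total=18.00, C_total=3.00, V=6.00; Q3=12.00, Q1=6.00; dissipated=0.750
Op 3: GROUND 3: Q3=0; energy lost=36.000
Op 4: CLOSE 1-3: Q_total=6.00, C_total=3.00, V=2.00; Q1=2.00, Q3=4.00; dissipated=12.000
Total dissipated: 135.150 μJ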